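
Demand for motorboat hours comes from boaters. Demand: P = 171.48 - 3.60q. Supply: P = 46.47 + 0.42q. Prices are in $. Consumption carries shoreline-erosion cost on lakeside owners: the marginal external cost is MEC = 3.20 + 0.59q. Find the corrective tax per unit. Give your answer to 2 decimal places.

tax = $18.79 per unit

Social marginal benefit = demand − MEC = 168.28 - 4.19q.
Set SMB = MC: 168.28 - 4.19q = 46.47 + 0.42q → q* = 26.4230.
The Pigouvian tax equals MEC at q*: 3.20 + 0.59×26.4230 = 18.7896.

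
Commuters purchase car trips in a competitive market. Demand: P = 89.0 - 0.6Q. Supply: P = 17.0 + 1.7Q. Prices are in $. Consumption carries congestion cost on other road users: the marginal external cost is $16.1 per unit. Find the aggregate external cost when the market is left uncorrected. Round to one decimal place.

Market equilibrium (private): 17.0 + 1.7Q = 89.0 - 0.6Q → Q_m = 31.3043.
Total external cost = MEC × Q_m = 16.1 × 31.3043 = 503.9992.

$504.0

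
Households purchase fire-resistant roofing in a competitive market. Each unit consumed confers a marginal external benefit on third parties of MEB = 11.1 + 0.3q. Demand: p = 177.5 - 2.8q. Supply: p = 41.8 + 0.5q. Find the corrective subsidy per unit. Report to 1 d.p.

Social marginal benefit = demand + MEB = 188.6 - 2.5q.
Set SMB = MC: 188.6 - 2.5q = 41.8 + 0.5q → q* = 48.9333.
The Pigouvian subsidy equals MEB at q*: 11.1 + 0.3×48.9333 = 25.7800.

subsidy = 25.8 per unit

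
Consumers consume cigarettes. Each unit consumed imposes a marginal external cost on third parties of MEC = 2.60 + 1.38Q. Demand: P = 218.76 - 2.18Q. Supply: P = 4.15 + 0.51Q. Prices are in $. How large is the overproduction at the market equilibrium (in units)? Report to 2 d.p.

27.69 units

Market equilibrium (private): 4.15 + 0.51Q = 218.76 - 2.18Q → Q_m = 79.7807.
Social marginal benefit = demand − MEC = 216.16 - 3.56Q.
Set SMB = MC: 216.16 - 3.56Q = 4.15 + 0.51Q → Q* = 52.0909.
Gap = |79.7807 − 52.0909| = 27.6898.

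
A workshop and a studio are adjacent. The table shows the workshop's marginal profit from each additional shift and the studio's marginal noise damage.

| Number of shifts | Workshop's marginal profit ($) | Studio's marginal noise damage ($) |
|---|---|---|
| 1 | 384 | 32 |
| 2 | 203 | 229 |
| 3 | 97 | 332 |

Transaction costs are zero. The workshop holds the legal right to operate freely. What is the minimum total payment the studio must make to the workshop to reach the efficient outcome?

Left alone the workshop would choose level 3 (marginal profit stays positive).
Efficient level: k* = 1 (marginal profit ≥ marginal noise damage through 1).
The studio must at least cover the workshop's forgone profit from cutting 3→1: 203 + 97 = 300.

$300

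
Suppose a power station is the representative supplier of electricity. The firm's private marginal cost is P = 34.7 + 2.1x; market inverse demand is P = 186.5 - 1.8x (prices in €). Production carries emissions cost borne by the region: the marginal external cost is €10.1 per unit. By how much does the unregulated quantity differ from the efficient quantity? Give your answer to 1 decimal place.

Market equilibrium (private): 34.7 + 2.1x = 186.5 - 1.8x → x_m = 38.9231.
Social marginal cost = private MC + MEC = 44.8 + 2.1x.
Set SMC = demand: 44.8 + 2.1x = 186.5 - 1.8x → x* = 36.3333.
Gap = |38.9231 − 36.3333| = 2.5898.

2.6 units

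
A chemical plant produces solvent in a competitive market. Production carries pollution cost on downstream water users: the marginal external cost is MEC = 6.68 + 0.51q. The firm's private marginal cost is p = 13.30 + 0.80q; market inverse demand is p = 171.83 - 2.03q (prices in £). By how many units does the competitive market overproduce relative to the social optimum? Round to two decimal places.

10.55 units

Market equilibrium (private): 13.30 + 0.80q = 171.83 - 2.03q → q_m = 56.0177.
Social marginal cost = private MC + MEC = 19.98 + 1.31q.
Set SMC = demand: 19.98 + 1.31q = 171.83 - 2.03q → q* = 45.4641.
Gap = |56.0177 − 45.4641| = 10.5536.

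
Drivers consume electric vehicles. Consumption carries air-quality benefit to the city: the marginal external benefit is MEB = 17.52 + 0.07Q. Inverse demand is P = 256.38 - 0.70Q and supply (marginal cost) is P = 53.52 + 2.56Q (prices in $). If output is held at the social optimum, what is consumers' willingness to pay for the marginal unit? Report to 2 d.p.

P = $208.02

Social marginal benefit = demand + MEB = 273.90 - 0.63Q.
Set SMB = MC: 273.90 - 0.63Q = 53.52 + 2.56Q → Q* = 69.0846.
Consumer price on the demand curve at Q*: 256.38 − 0.70×69.0846 = 208.0208.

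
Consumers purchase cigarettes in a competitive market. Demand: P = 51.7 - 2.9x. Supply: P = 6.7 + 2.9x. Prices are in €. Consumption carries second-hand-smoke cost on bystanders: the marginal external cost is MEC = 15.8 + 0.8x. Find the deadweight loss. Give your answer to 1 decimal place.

Market equilibrium (private): 6.7 + 2.9x = 51.7 - 2.9x → x_m = 7.7586.
Social marginal benefit = demand − MEC = 35.9 - 3.7x.
Set SMB = MC: 35.9 - 3.7x = 6.7 + 2.9x → x* = 4.4242.
The welfare-loss triangle has base |x_m − x*| and height MEC(x_m) (the vertical gap between SMB and MC is zero at x* and MEC at x_m).
DWL = ½ × 3.3344 × 22.0069 = 36.6899.

DWL = €36.7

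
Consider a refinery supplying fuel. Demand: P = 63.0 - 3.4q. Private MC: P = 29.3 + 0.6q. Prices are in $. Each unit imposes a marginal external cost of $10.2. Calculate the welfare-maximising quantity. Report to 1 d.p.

Social marginal cost = private MC + MEC = 39.5 + 0.6q.
Set SMC = demand: 39.5 + 0.6q = 63.0 - 3.4q → q* = 5.8750.

q* = 5.9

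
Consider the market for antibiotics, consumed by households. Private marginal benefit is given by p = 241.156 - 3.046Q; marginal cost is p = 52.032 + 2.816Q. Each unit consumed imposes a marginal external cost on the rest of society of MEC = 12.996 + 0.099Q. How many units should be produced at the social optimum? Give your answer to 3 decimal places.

Social marginal benefit = demand − MEC = 228.160 - 3.145Q.
Set SMB = MC: 228.160 - 3.145Q = 52.032 + 2.816Q → Q* = 29.5467.

Q* = 29.547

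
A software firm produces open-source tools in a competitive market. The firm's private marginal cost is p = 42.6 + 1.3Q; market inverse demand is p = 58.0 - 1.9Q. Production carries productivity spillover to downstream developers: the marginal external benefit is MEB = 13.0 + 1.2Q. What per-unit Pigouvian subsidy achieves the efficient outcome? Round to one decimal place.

subsidy = 30.0 per unit

Social marginal cost = private MC − MEB = 29.6 + 0.1Q.
Set SMC = demand: 29.6 + 0.1Q = 58.0 - 1.9Q → Q* = 14.2000.
The Pigouvian subsidy equals MEB at Q*: 13.0 + 1.2×14.2000 = 30.0400.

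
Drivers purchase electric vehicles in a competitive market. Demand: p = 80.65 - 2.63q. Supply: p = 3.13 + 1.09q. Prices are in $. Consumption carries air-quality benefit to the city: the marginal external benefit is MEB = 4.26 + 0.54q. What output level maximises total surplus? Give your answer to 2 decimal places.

q* = 25.72

Social marginal benefit = demand + MEB = 84.91 - 2.09q.
Set SMB = MC: 84.91 - 2.09q = 3.13 + 1.09q → q* = 25.7170.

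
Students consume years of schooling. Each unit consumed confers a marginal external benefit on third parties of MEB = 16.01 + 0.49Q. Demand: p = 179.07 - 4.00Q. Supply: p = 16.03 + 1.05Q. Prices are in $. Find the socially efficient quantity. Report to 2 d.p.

Social marginal benefit = demand + MEB = 195.08 - 3.51Q.
Set SMB = MC: 195.08 - 3.51Q = 16.03 + 1.05Q → Q* = 39.2654.

Q* = 39.27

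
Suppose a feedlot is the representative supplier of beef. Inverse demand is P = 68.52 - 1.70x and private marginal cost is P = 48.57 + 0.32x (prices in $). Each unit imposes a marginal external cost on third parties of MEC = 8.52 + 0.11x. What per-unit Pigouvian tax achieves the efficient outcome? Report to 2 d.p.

Social marginal cost = private MC + MEC = 57.09 + 0.43x.
Set SMC = demand: 57.09 + 0.43x = 68.52 - 1.70x → x* = 5.3662.
The Pigouvian tax equals MEC at x*: 8.52 + 0.11×5.3662 = 9.1103.

tax = $9.11 per unit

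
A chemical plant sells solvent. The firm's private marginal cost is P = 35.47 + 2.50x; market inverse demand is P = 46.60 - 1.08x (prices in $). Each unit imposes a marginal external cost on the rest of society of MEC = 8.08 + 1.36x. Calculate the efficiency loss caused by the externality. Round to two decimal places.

Market equilibrium (private): 35.47 + 2.50x = 46.60 - 1.08x → x_m = 3.1089.
Social marginal cost = private MC + MEC = 43.55 + 3.86x.
Set SMC = demand: 43.55 + 3.86x = 46.60 - 1.08x → x* = 0.6174.
The loss is the area between SMC and demand from x* to x_m; with linear curves that's a triangle of height MEC(x_m).
DWL = ½ × 2.4915 × 12.3082 = 15.3329.

DWL = $15.33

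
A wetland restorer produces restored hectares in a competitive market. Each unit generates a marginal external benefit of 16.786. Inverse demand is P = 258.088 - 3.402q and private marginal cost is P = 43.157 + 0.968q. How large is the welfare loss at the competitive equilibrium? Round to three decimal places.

DWL = 32.239

Market equilibrium (private): 43.157 + 0.968q = 258.088 - 3.402q → q_m = 49.1833.
Social marginal cost = private MC − MEB = 26.371 + 0.968q.
Set SMC = demand: 26.371 + 0.968q = 258.088 - 3.402q → q* = 53.0245.
The loss is the area between SMC and demand from q* to q_m; with linear curves that's a triangle of height MEB(q_m).
DWL = ½ × 3.8412 × 16.7860 = 32.2392.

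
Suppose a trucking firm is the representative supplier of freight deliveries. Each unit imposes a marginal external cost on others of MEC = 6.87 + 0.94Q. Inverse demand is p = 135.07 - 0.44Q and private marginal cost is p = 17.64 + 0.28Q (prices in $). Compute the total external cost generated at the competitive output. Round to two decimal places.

$13622.81

Market equilibrium (private): 17.64 + 0.28Q = 135.07 - 0.44Q → Q_m = 163.0972.
Total external cost = ∫₀^{Q_m} (6.87 + 0.94Q) dQ = 6.87×163.0972 + ½×0.94×163.0972² = 13622.8052.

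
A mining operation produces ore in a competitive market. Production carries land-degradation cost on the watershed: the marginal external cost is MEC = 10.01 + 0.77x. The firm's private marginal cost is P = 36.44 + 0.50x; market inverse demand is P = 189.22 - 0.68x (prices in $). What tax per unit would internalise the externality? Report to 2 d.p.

tax = $66.39 per unit

Social marginal cost = private MC + MEC = 46.45 + 1.27x.
Set SMC = demand: 46.45 + 1.27x = 189.22 - 0.68x → x* = 73.2154.
The Pigouvian tax equals MEC at x*: 10.01 + 0.77×73.2154 = 66.3859.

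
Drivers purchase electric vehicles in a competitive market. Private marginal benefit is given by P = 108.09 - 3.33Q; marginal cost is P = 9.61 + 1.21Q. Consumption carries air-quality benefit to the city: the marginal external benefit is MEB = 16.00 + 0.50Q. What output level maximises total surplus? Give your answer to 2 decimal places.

Q* = 28.34

Social marginal benefit = demand + MEB = 124.09 - 2.83Q.
Set SMB = MC: 124.09 - 2.83Q = 9.61 + 1.21Q → Q* = 28.3366.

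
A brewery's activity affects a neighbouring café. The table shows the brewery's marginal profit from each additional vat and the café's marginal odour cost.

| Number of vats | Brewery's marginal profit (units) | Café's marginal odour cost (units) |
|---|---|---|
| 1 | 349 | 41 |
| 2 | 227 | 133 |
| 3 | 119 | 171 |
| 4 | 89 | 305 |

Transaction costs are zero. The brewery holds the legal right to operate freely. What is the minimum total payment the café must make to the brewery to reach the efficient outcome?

208

Left alone the brewery would choose level 4 (marginal profit stays positive).
Efficient level: k* = 2 (marginal profit ≥ marginal odour cost through 2).
The café must at least cover the brewery's forgone profit from cutting 4→2: 119 + 89 = 208.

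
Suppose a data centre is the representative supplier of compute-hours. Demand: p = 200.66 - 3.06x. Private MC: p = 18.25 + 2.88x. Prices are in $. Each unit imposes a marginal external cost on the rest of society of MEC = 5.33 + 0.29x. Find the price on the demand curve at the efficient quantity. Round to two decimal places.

P = $113.68

Social marginal cost = private MC + MEC = 23.58 + 3.17x.
Set SMC = demand: 23.58 + 3.17x = 200.66 - 3.06x → x* = 28.4238.
Consumer price on the demand curve at x*: 200.66 − 3.06×28.4238 = 113.6832.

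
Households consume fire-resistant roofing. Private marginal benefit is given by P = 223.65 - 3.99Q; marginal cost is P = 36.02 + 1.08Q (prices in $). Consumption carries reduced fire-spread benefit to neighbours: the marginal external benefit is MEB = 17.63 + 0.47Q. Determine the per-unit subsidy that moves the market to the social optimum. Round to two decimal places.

Social marginal benefit = demand + MEB = 241.28 - 3.52Q.
Set SMB = MC: 241.28 - 3.52Q = 36.02 + 1.08Q → Q* = 44.6217.
The Pigouvian subsidy equals MEB at Q*: 17.63 + 0.47×44.6217 = 38.6022.

subsidy = $38.60 per unit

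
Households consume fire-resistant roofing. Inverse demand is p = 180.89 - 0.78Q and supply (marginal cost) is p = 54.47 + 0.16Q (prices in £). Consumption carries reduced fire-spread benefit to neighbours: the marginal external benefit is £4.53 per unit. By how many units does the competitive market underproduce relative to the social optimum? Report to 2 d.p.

4.82 units

Market equilibrium (private): 54.47 + 0.16Q = 180.89 - 0.78Q → Q_m = 134.4894.
Social marginal benefit = demand + MEB = 185.42 - 0.78Q.
Set SMB = MC: 185.42 - 0.78Q = 54.47 + 0.16Q → Q* = 139.3085.
Gap = |134.4894 − 139.3085| = 4.8191.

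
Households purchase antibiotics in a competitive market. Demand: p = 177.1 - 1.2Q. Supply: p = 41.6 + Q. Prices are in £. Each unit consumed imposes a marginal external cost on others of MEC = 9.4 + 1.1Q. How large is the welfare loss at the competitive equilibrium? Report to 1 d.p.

DWL = £901.8

Market equilibrium (private): 41.6 + Q = 177.1 - 1.2Q → Q_m = 61.5909.
Social marginal benefit = demand − MEC = 167.7 - 2.3Q.
Set SMB = MC: 167.7 - 2.3Q = 41.6 + Q → Q* = 38.2121.
Between Q* and Q_m the wedge MC − SMB runs linearly from 0 to MEC(Q_m), so the loss is a triangle.
DWL = ½ × 23.3788 × 77.1500 = 901.8372.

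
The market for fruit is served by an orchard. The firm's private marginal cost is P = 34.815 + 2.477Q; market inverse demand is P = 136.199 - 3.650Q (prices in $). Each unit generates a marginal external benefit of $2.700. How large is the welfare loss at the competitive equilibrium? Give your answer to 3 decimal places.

Market equilibrium (private): 34.815 + 2.477Q = 136.199 - 3.650Q → Q_m = 16.5471.
Social marginal cost = private MC − MEB = 32.115 + 2.477Q.
Set SMC = demand: 32.115 + 2.477Q = 136.199 - 3.650Q → Q* = 16.9878.
The loss is the area between SMC and demand from Q* to Q_m; with linear curves that's a triangle of height MEB(Q_m).
DWL = ½ × 0.4407 × 2.7000 = 0.5949.

DWL = $0.595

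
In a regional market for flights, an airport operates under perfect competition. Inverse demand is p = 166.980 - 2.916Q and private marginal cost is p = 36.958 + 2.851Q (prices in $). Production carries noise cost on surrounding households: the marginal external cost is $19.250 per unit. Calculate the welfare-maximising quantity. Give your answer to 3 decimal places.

Q* = 19.208

Social marginal cost = private MC + MEC = 56.208 + 2.851Q.
Set SMC = demand: 56.208 + 2.851Q = 166.980 - 2.916Q → Q* = 19.2079.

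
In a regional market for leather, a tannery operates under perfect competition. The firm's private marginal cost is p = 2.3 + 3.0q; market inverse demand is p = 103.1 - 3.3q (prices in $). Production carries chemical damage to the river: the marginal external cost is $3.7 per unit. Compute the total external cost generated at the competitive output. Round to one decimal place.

Market equilibrium (private): 2.3 + 3.0q = 103.1 - 3.3q → q_m = 16.0000.
Total external cost = MEC × q_m = 3.7 × 16.0000 = 59.2000.

$59.2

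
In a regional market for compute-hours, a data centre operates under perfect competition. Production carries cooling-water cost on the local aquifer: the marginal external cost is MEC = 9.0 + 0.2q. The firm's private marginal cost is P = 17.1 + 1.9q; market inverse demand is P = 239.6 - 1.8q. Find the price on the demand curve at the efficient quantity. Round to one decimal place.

Social marginal cost = private MC + MEC = 26.1 + 2.1q.
Set SMC = demand: 26.1 + 2.1q = 239.6 - 1.8q → q* = 54.7436.
Consumer price on the demand curve at q*: 239.6 − 1.8×54.7436 = 141.0615.

P = 141.1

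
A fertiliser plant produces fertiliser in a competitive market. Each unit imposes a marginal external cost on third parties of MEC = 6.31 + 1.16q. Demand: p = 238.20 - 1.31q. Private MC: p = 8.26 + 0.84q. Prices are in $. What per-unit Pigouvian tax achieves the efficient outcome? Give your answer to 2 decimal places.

tax = $84.68 per unit

Social marginal cost = private MC + MEC = 14.57 + 2.00q.
Set SMC = demand: 14.57 + 2.00q = 238.20 - 1.31q → q* = 67.5619.
The Pigouvian tax equals MEC at q*: 6.31 + 1.16×67.5619 = 84.6818.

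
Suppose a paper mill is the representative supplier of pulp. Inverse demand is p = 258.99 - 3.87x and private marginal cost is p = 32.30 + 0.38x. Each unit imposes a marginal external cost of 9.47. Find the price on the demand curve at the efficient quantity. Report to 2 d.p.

P = 61.19

Social marginal cost = private MC + MEC = 41.77 + 0.38x.
Set SMC = demand: 41.77 + 0.38x = 258.99 - 3.87x → x* = 51.1106.
Consumer price on the demand curve at x*: 258.99 − 3.87×51.1106 = 61.1920.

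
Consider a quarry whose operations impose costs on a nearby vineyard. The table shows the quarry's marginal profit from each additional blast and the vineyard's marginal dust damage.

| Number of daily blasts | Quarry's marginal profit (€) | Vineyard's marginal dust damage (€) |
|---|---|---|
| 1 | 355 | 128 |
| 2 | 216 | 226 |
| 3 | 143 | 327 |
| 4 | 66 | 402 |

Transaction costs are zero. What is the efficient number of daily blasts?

1

Bargaining reaches the level where marginal profit last exceeds marginal dust damage.
That holds through level 1 (355 ≥ 128) but not at 2 (216 < 226).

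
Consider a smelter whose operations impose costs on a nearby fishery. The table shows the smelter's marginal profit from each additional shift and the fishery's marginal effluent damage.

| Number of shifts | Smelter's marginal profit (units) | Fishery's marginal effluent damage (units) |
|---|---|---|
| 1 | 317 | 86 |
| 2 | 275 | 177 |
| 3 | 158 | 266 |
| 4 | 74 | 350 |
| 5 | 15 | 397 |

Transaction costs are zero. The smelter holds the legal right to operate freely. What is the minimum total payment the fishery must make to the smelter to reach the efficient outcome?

Left alone the smelter would choose level 5 (marginal profit stays positive).
Efficient level: k* = 2 (marginal profit ≥ marginal effluent damage through 2).
The fishery must at least cover the smelter's forgone profit from cutting 5→2: 158 + 74 + 15 = 247.

247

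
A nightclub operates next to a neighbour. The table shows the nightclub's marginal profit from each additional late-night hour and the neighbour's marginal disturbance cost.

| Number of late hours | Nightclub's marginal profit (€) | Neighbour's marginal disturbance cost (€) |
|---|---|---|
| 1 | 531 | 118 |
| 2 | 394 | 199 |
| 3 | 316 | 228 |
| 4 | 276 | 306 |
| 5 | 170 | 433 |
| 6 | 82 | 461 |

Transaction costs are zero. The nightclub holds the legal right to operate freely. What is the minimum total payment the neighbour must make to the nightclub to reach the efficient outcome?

Left alone the nightclub would choose level 6 (marginal profit stays positive).
Efficient level: k* = 3 (marginal profit ≥ marginal disturbance cost through 3).
The neighbour must at least cover the nightclub's forgone profit from cutting 6→3: 276 + 170 + 82 = 528.

€528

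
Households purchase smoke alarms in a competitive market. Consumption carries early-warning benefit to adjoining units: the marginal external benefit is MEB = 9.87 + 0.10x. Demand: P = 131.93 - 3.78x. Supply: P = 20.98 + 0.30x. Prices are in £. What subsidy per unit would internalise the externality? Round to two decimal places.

Social marginal benefit = demand + MEB = 141.80 - 3.68x.
Set SMB = MC: 141.80 - 3.68x = 20.98 + 0.30x → x* = 30.3568.
The Pigouvian subsidy equals MEB at x*: 9.87 + 0.10×30.3568 = 12.9057.

subsidy = £12.91 per unit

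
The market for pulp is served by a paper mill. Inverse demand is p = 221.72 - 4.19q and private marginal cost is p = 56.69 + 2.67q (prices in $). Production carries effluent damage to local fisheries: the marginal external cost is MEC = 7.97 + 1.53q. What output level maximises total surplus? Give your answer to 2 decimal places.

q* = 18.72

Social marginal cost = private MC + MEC = 64.66 + 4.20q.
Set SMC = demand: 64.66 + 4.20q = 221.72 - 4.19q → q* = 18.7199.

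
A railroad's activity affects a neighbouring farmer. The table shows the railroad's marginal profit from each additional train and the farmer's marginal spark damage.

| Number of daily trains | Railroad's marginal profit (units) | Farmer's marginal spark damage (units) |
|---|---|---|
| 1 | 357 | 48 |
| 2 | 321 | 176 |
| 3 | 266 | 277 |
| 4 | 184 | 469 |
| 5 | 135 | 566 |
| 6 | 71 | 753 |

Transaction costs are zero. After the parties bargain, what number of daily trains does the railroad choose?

2

Bargaining reaches the level where marginal profit last exceeds marginal spark damage.
That holds through level 2 (321 ≥ 176) but not at 3 (266 < 277).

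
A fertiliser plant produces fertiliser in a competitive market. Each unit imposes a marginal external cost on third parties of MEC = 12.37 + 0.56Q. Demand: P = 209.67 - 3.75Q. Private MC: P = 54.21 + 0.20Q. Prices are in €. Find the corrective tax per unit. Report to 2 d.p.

tax = €30.14 per unit

Social marginal cost = private MC + MEC = 66.58 + 0.76Q.
Set SMC = demand: 66.58 + 0.76Q = 209.67 - 3.75Q → Q* = 31.7273.
The Pigouvian tax equals MEC at Q*: 12.37 + 0.56×31.7273 = 30.1373.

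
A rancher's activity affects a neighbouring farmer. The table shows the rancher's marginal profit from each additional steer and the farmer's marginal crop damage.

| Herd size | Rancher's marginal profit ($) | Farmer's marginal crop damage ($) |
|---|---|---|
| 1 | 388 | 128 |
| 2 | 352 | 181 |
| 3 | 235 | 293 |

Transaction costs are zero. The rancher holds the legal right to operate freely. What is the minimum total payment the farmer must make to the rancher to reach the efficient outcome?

$235

Left alone the rancher would choose level 3 (marginal profit stays positive).
Efficient level: k* = 2 (marginal profit ≥ marginal crop damage through 2).
The farmer must at least cover the rancher's forgone profit from cutting 3→2: 235 = 235.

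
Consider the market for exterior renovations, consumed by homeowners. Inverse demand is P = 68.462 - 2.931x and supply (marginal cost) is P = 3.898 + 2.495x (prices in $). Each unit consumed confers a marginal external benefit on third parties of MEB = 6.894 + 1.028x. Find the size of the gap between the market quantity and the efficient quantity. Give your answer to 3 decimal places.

Market equilibrium (private): 3.898 + 2.495x = 68.462 - 2.931x → x_m = 11.8990.
Social marginal benefit = demand + MEB = 75.356 - 1.903x.
Set SMB = MC: 75.356 - 1.903x = 3.898 + 2.495x → x* = 16.2478.
Gap = |11.8990 − 16.2478| = 4.3488.

4.349 units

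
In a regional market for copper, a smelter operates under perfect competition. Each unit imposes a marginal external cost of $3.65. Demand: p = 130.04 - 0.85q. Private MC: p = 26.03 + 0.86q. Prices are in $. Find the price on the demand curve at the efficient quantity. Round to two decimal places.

Social marginal cost = private MC + MEC = 29.68 + 0.86q.
Set SMC = demand: 29.68 + 0.86q = 130.04 - 0.85q → q* = 58.6901.
Consumer price on the demand curve at q*: 130.04 − 0.85×58.6901 = 80.1534.

P = $80.15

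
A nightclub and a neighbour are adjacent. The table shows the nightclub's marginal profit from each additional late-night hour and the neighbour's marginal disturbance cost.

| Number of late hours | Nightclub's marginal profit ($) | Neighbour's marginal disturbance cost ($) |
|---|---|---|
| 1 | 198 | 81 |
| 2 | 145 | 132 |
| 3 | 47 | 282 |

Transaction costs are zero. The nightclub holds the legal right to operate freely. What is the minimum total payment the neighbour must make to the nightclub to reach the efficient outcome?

$47

Left alone the nightclub would choose level 3 (marginal profit stays positive).
Efficient level: k* = 2 (marginal profit ≥ marginal disturbance cost through 2).
The neighbour must at least cover the nightclub's forgone profit from cutting 3→2: 47 = 47.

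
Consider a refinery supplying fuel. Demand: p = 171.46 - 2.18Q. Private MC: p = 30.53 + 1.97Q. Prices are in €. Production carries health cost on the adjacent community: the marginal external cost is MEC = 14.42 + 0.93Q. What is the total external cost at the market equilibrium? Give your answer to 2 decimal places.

Market equilibrium (private): 30.53 + 1.97Q = 171.46 - 2.18Q → Q_m = 33.9590.
Total external cost = ∫₀^{Q_m} (14.42 + 0.93Q) dQ = 14.42×33.9590 + ½×0.93×33.9590² = 1025.9331.

€1025.93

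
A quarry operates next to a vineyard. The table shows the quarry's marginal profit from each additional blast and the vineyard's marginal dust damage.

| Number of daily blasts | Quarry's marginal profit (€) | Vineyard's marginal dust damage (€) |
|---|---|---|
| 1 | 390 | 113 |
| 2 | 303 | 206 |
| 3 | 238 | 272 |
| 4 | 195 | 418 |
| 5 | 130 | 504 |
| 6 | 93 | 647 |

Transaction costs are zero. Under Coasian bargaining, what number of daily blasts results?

Bargaining reaches the level where marginal profit last exceeds marginal dust damage.
That holds through level 2 (303 ≥ 206) but not at 3 (238 < 272).

2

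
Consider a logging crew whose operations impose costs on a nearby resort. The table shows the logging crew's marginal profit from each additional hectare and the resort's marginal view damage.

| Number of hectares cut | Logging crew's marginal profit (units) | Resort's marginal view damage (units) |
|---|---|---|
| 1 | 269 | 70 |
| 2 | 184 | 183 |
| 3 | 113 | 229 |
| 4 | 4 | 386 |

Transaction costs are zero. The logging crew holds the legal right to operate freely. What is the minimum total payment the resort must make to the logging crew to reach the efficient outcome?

117

Left alone the logging crew would choose level 4 (marginal profit stays positive).
Efficient level: k* = 2 (marginal profit ≥ marginal view damage through 2).
The resort must at least cover the logging crew's forgone profit from cutting 4→2: 113 + 4 = 117.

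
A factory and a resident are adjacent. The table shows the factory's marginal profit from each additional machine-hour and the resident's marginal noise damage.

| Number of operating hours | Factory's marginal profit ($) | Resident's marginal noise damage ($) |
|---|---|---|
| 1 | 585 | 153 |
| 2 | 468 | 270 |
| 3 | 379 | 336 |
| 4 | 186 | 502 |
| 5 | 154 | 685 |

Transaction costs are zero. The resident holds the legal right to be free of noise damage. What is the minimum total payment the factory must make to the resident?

Efficient level: marginal profit ≥ marginal noise damage through level 3, so k* = 3.
With the resident holding the right, the factory must at least compensate total damage at k*: 153 + 270 + 336 = 759.

$759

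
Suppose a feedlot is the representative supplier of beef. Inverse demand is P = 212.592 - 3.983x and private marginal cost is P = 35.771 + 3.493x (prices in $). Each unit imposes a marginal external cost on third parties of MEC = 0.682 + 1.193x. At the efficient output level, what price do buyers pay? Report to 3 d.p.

Social marginal cost = private MC + MEC = 36.453 + 4.686x.
Set SMC = demand: 36.453 + 4.686x = 212.592 - 3.983x → x* = 20.3183.
Consumer price on the demand curve at x*: 212.592 − 3.983×20.3183 = 131.6642.

P = $131.664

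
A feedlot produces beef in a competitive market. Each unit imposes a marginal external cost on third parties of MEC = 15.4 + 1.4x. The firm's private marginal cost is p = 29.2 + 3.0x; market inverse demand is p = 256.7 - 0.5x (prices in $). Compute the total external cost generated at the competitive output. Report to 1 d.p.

$3958.5

Market equilibrium (private): 29.2 + 3.0x = 256.7 - 0.5x → x_m = 65.0000.
Total external cost = ∫₀^{x_m} (15.4 + 1.4x) dx = 15.4×65.0000 + ½×1.4×65.0000² = 3958.5000.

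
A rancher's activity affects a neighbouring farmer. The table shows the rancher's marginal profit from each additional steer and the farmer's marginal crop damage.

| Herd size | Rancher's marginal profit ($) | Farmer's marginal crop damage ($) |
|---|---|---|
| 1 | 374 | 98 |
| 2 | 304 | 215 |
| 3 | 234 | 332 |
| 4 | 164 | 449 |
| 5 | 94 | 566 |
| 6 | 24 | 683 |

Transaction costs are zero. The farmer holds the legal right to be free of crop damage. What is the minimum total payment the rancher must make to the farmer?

Efficient level: marginal profit ≥ marginal crop damage through level 2, so k* = 2.
With the farmer holding the right, the rancher must at least compensate total damage at k*: 98 + 215 = 313.

$313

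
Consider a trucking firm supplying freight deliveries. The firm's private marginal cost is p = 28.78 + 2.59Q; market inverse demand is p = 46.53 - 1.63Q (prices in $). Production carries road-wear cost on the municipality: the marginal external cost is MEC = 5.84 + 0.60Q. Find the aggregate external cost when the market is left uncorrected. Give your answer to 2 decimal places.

$29.87

Market equilibrium (private): 28.78 + 2.59Q = 46.53 - 1.63Q → Q_m = 4.2062.
Total external cost = ∫₀^{Q_m} (5.84 + 0.60Q) dQ = 5.84×4.2062 + ½×0.60×4.2062² = 29.8718.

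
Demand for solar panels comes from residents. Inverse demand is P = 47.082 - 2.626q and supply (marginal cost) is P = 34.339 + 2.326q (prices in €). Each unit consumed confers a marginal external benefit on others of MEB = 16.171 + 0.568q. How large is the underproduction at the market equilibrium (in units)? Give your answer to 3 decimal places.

4.022 units

Market equilibrium (private): 34.339 + 2.326q = 47.082 - 2.626q → q_m = 2.5733.
Social marginal benefit = demand + MEB = 63.253 - 2.058q.
Set SMB = MC: 63.253 - 2.058q = 34.339 + 2.326q → q* = 6.5953.
Gap = |2.5733 − 6.5953| = 4.0220.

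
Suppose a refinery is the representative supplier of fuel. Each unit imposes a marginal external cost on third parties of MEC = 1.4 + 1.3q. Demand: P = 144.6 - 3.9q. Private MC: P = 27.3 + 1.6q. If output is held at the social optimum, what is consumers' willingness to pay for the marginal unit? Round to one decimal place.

Social marginal cost = private MC + MEC = 28.7 + 2.9q.
Set SMC = demand: 28.7 + 2.9q = 144.6 - 3.9q → q* = 17.0441.
Consumer price on the demand curve at q*: 144.6 − 3.9×17.0441 = 78.1280.

P = 78.1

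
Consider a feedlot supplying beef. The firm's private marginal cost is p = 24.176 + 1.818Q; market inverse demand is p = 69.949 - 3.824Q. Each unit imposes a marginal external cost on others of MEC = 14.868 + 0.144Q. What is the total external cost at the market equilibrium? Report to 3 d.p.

125.362

Market equilibrium (private): 24.176 + 1.818Q = 69.949 - 3.824Q → Q_m = 8.1129.
Total external cost = ∫₀^{Q_m} (14.868 + 0.144Q) dQ = 14.868×8.1129 + ½×0.144×8.1129² = 125.3616.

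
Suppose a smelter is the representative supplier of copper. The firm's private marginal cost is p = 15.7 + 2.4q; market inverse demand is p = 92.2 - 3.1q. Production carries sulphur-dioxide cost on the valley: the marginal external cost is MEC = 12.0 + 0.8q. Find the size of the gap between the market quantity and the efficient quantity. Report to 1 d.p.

3.7 units

Market equilibrium (private): 15.7 + 2.4q = 92.2 - 3.1q → q_m = 13.9091.
Social marginal cost = private MC + MEC = 27.7 + 3.2q.
Set SMC = demand: 27.7 + 3.2q = 92.2 - 3.1q → q* = 10.2381.
Gap = |13.9091 − 10.2381| = 3.6710.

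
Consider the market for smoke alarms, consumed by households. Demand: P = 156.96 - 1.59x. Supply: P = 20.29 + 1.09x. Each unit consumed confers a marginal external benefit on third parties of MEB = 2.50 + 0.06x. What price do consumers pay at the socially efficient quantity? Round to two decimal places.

Social marginal benefit = demand + MEB = 159.46 - 1.53x.
Set SMB = MC: 159.46 - 1.53x = 20.29 + 1.09x → x* = 53.1183.
Consumer price on the demand curve at x*: 156.96 − 1.59×53.1183 = 72.5019.

P = 72.50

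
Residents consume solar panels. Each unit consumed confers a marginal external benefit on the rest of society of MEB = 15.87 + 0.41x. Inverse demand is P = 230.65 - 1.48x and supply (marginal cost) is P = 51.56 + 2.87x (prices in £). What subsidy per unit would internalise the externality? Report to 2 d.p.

subsidy = £36.16 per unit

Social marginal benefit = demand + MEB = 246.52 - 1.07x.
Set SMB = MC: 246.52 - 1.07x = 51.56 + 2.87x → x* = 49.4822.
The Pigouvian subsidy equals MEB at x*: 15.87 + 0.41×49.4822 = 36.1577.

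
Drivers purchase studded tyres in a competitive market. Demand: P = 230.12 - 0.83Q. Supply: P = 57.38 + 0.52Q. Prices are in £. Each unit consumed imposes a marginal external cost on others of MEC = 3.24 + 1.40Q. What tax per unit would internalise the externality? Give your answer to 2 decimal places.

tax = £89.53 per unit

Social marginal benefit = demand − MEC = 226.88 - 2.23Q.
Set SMB = MC: 226.88 - 2.23Q = 57.38 + 0.52Q → Q* = 61.6364.
The Pigouvian tax equals MEC at Q*: 3.24 + 1.40×61.6364 = 89.5310.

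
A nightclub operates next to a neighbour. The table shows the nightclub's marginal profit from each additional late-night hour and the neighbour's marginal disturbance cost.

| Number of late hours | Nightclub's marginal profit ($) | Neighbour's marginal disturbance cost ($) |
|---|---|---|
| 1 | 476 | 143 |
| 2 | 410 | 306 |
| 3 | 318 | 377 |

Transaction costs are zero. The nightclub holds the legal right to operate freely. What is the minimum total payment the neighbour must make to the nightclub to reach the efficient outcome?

$318

Left alone the nightclub would choose level 3 (marginal profit stays positive).
Efficient level: k* = 2 (marginal profit ≥ marginal disturbance cost through 2).
The neighbour must at least cover the nightclub's forgone profit from cutting 3→2: 318 = 318.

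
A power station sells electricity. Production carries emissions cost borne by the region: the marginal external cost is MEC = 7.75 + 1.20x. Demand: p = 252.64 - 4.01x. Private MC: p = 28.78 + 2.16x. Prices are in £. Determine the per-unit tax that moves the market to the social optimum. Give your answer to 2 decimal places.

Social marginal cost = private MC + MEC = 36.53 + 3.36x.
Set SMC = demand: 36.53 + 3.36x = 252.64 - 4.01x → x* = 29.3229.
The Pigouvian tax equals MEC at x*: 7.75 + 1.20×29.3229 = 42.9375.

tax = £42.94 per unit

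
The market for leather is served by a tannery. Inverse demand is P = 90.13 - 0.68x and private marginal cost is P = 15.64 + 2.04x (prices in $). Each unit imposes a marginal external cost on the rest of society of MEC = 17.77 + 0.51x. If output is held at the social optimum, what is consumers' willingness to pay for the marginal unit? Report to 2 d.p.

Social marginal cost = private MC + MEC = 33.41 + 2.55x.
Set SMC = demand: 33.41 + 2.55x = 90.13 - 0.68x → x* = 17.5604.
Consumer price on the demand curve at x*: 90.13 − 0.68×17.5604 = 78.1889.

P = $78.19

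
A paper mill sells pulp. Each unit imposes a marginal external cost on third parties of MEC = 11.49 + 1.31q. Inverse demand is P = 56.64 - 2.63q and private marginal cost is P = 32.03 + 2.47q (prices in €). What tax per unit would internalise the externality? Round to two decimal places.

tax = €14.17 per unit

Social marginal cost = private MC + MEC = 43.52 + 3.78q.
Set SMC = demand: 43.52 + 3.78q = 56.64 - 2.63q → q* = 2.0468.
The Pigouvian tax equals MEC at q*: 11.49 + 1.31×2.0468 = 14.1713.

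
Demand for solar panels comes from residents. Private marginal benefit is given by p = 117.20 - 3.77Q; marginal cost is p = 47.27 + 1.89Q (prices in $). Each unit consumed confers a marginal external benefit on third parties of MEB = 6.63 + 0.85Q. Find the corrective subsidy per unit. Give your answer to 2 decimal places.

subsidy = $20.16 per unit

Social marginal benefit = demand + MEB = 123.83 - 2.92Q.
Set SMB = MC: 123.83 - 2.92Q = 47.27 + 1.89Q → Q* = 15.9168.
The Pigouvian subsidy equals MEB at Q*: 6.63 + 0.85×15.9168 = 20.1593.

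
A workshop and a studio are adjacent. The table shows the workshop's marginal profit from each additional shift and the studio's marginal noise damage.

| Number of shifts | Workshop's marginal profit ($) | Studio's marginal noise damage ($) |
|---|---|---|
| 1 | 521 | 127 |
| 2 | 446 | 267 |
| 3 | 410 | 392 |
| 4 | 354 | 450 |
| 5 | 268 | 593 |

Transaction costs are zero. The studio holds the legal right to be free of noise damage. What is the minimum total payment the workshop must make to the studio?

$786

Efficient level: marginal profit ≥ marginal noise damage through level 3, so k* = 3.
With the studio holding the right, the workshop must at least compensate total damage at k*: 127 + 267 + 392 = 786.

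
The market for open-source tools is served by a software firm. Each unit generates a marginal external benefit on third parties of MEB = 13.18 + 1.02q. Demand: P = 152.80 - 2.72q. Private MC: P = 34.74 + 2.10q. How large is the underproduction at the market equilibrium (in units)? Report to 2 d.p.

10.04 units

Market equilibrium (private): 34.74 + 2.10q = 152.80 - 2.72q → q_m = 24.4938.
Social marginal cost = private MC − MEB = 21.56 + 1.08q.
Set SMC = demand: 21.56 + 1.08q = 152.80 - 2.72q → q* = 34.5368.
Gap = |24.4938 − 34.5368| = 10.0430.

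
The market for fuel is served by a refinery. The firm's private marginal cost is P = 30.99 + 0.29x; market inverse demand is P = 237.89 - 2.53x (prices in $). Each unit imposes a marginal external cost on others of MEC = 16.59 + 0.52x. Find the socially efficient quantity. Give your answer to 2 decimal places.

x* = 56.98

Social marginal cost = private MC + MEC = 47.58 + 0.81x.
Set SMC = demand: 47.58 + 0.81x = 237.89 - 2.53x → x* = 56.9790.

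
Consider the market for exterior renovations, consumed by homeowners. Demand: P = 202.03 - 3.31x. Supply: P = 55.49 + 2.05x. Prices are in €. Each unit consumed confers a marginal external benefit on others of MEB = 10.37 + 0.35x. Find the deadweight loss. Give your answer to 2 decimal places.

Market equilibrium (private): 55.49 + 2.05x = 202.03 - 3.31x → x_m = 27.3396.
Social marginal benefit = demand + MEB = 212.40 - 2.96x.
Set SMB = MC: 212.40 - 2.96x = 55.49 + 2.05x → x* = 31.3194.
Between x* and x_m the wedge SMB − MC runs linearly from 0 to MEB(x_m), so the loss is a triangle.
DWL = ½ × 3.9798 × 19.9388 = 39.6762.

DWL = €39.68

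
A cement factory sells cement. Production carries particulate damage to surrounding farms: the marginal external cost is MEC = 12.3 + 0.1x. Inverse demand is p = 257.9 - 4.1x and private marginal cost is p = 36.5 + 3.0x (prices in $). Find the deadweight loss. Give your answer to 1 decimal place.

DWL = $16.5

Market equilibrium (private): 36.5 + 3.0x = 257.9 - 4.1x → x_m = 31.1831.
Social marginal cost = private MC + MEC = 48.8 + 3.1x.
Set SMC = demand: 48.8 + 3.1x = 257.9 - 4.1x → x* = 29.0417.
The welfare-loss triangle has base |x_m − x*| and height MEC(x_m) (the vertical gap between SMC and demand is zero at x* and MEC at x_m).
DWL = ½ × 2.1414 × 15.4183 = 16.5084.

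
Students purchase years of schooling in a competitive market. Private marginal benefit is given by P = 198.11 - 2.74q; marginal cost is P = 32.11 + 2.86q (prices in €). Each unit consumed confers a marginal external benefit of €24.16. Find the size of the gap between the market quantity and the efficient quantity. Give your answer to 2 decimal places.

Market equilibrium (private): 32.11 + 2.86q = 198.11 - 2.74q → q_m = 29.6429.
Social marginal benefit = demand + MEB = 222.27 - 2.74q.
Set SMB = MC: 222.27 - 2.74q = 32.11 + 2.86q → q* = 33.9571.
Gap = |29.6429 − 33.9571| = 4.3142.

4.31 units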